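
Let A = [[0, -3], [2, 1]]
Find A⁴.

[[30, 33], [-22, 19]]

A² = [[-6, -3], [2, -5]]
A³ = [[-6, 15], [-10, -11]]
A⁴ = [[30, 33], [-22, 19]]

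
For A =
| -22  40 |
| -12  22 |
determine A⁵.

[[-352, 640], [-192, 352]]

tr A = 0 and det A = -4, so the characteristic polynomial is λ² − (0)λ + (-4) with roots 2 and -2.
Eigenvectors give P = [[5, -2], [3, -1]] with P⁻¹ = [[-1, 2], [-3, 5]], and A = P·diag(2, -2)·P⁻¹.
Then A⁵ = P·diag(32, -32)·P⁻¹ = [[160, 64], [96, 32]] · [[-1, 2], [-3, 5]] = [[-352, 640], [-192, 352]].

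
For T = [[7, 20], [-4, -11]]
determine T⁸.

[[-26239, -65600], [13120, 32801]]

tr T = -4 and det T = 3, so the characteristic polynomial is λ² − (-4)λ + (3) with roots -1 and -3.
Eigenvectors give P = [[5, -2], [-2, 1]] with P⁻¹ = [[1, 2], [2, 5]], and T = P·diag(-1, -3)·P⁻¹.
Then T⁸ = P·diag(1, 6561)·P⁻¹ = [[5, -13122], [-2, 6561]] · [[1, 2], [2, 5]] = [[-26239, -65600], [13120, 32801]].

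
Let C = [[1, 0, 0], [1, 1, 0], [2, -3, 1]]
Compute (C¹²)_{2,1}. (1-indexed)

12

C = I + N where N = [[0, 0, 0], [1, 0, 0], [2, -3, 0]] is strictly lower-triangular, so N³ = 0.
(I + N)¹² = I + 12·N + 66·N² = [[1, 0, 0], [12, 1, 0], [-174, -36, 1]].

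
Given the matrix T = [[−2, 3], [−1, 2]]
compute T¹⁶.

[[1, 0], [0, 1]]

T² = I (check: tr T = 0 and det T = −1), so T¹⁶ = I since 16 is even.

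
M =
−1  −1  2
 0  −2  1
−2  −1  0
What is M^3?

[[9, 4, −5], [6, −2, −1], [8, −5, 8]]

M^2 = [[−3, 1, −3], [−2, 3, −2], [2, 4, −5]]
M^3 = [[9, 4, −5], [6, −2, −1], [8, −5, 8]]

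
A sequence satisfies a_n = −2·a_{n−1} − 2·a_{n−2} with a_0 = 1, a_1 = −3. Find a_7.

With companion matrix Q = [[−2, −2], [1, 0]], [a_n, a_{n−1}]ᵀ = Q·[a_{n−1}, a_{n−2}]ᵀ, so [a_7, a_6]ᵀ = Q^6·[a_1, a_0]ᵀ.
Q^6 = [[−8, −16], [8, 8]], giving [a_7, a_6]ᵀ = [[8], [−16]].

8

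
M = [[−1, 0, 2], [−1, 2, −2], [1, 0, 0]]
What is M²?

[[3, 0, −2], [−3, 4, −6], [−1, 0, 2]]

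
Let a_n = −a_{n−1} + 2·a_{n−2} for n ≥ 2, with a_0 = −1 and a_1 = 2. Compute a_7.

128

With companion matrix B = [[−1, 2], [1, 0]], [a_n, a_{n−1}]ᵀ = B·[a_{n−1}, a_{n−2}]ᵀ, so [a_7, a_6]ᵀ = B⁶·[a_1, a_0]ᵀ.
B⁶ = [[43, −42], [−21, 22]], giving [a_7, a_6]ᵀ = [[128], [−64]].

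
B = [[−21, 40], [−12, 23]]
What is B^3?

[[−141, 280], [−84, 167]]

tr B = 2 and det B = −3, so the characteristic polynomial is λ² − (2)λ + (−3) with roots 3 and −1.
Eigenvectors give P = [[−5, 2], [−3, 1]] with P⁻¹ = [[1, −2], [3, −5]], and B = P·diag(3, −1)·P⁻¹.
Then B^3 = P·diag(27, −1)·P⁻¹ = [[−135, −2], [−81, −1]] · [[1, −2], [3, −5]] = [[−141, 280], [−84, 167]].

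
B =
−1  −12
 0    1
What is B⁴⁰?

B² = I (check: tr B = 0 and det B = −1), so B⁴⁰ = I since 40 is even.

[[1, 0], [0, 1]]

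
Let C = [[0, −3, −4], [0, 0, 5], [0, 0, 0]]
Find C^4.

C is strictly triangular, hence nilpotent: C^3 = 0, so C^4 = 0.

[[0, 0, 0], [0, 0, 0], [0, 0, 0]]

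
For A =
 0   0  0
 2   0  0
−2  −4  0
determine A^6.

A is strictly triangular, hence nilpotent: A^3 = 0, so A^6 = 0.

[[0, 0, 0], [0, 0, 0], [0, 0, 0]]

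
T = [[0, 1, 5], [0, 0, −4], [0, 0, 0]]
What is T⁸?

T is strictly triangular, hence nilpotent: T³ = 0, so T⁸ = 0.

[[0, 0, 0], [0, 0, 0], [0, 0, 0]]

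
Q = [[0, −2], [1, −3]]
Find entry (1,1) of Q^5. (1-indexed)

30

tr Q = −3 and det Q = 2, so the characteristic polynomial is λ² − (−3)λ + (2) with roots −1 and −2.
Eigenvectors give P = [[2, 1], [1, 1]] with P⁻¹ = [[1, −1], [−1, 2]], and Q = P·diag(−1, −2)·P⁻¹.
Then Q^5 = P·diag(−1, −32)·P⁻¹ = [[−2, −32], [−1, −32]] · [[1, −1], [−1, 2]] = [[30, −62], [31, −63]].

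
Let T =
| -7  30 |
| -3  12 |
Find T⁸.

tr T = 5 and det T = 6, so the characteristic polynomial is λ² − (5)λ + (6) with roots 2 and 3.
Eigenvectors give P = [[10, 3], [3, 1]] with P⁻¹ = [[1, -3], [-3, 10]], and T = P·diag(2, 3)·P⁻¹.
Then T⁸ = P·diag(256, 6561)·P⁻¹ = [[2560, 19683], [768, 6561]] · [[1, -3], [-3, 10]] = [[-56489, 189150], [-18915, 63306]].

[[-56489, 189150], [-18915, 63306]]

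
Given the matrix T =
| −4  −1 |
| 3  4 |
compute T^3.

T^2 = [[13, 0], [0, 13]]
T^3 = [[−52, −13], [39, 52]]

[[−52, −13], [39, 52]]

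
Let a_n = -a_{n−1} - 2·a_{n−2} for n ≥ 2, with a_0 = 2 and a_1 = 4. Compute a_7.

With companion matrix T = [[-1, -2], [1, 0]], [a_n, a_{n−1}]ᵀ = T·[a_{n−1}, a_{n−2}]ᵀ, so [a_7, a_6]ᵀ = T^6·[a_1, a_0]ᵀ.
T^6 = [[7, 10], [-5, 2]], giving [a_7, a_6]ᵀ = [[48], [-16]].

48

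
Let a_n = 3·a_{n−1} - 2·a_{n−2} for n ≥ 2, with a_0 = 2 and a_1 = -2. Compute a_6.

-250

With companion matrix B = [[3, -2], [1, 0]], [a_n, a_{n−1}]ᵀ = B·[a_{n−1}, a_{n−2}]ᵀ, so [a_6, a_5]ᵀ = B^5·[a_1, a_0]ᵀ.
B^5 = [[63, -62], [31, -30]], giving [a_6, a_5]ᵀ = [[-250], [-122]].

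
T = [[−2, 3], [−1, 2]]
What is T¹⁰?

T² = I (check: tr T = 0 and det T = −1), so T¹⁰ = I since 10 is even.

[[1, 0], [0, 1]]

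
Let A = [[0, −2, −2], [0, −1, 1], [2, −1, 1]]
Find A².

[[−4, 4, −4], [2, 0, 0], [2, −4, −4]]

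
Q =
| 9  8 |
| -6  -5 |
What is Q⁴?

[[321, 320], [-240, -239]]

tr Q = 4 and det Q = 3, so the characteristic polynomial is λ² − (4)λ + (3) with roots 1 and 3.
Eigenvectors give P = [[-1, 4], [1, -3]] with P⁻¹ = [[3, 4], [1, 1]], and Q = P·diag(1, 3)·P⁻¹.
Then Q⁴ = P·diag(1, 81)·P⁻¹ = [[-1, 324], [1, -243]] · [[3, 4], [1, 1]] = [[321, 320], [-240, -239]].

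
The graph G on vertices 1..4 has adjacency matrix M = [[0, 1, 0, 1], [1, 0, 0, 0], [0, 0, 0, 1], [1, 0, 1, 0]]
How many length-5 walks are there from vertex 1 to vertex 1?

The number of length-5 walks from vertex 1 to vertex 1 is entry (1,1) of M⁵, where M is the adjacency matrix.
M² = [[2, 0, 1, 0], [0, 1, 0, 1], [1, 0, 1, 0], [0, 1, 0, 2]]
M³ = [[0, 2, 0, 3], [2, 0, 1, 0], [0, 1, 0, 2], [3, 0, 2, 0]]
M⁴ = [[5, 0, 3, 0], [0, 2, 0, 3], [3, 0, 2, 0], [0, 3, 0, 5]]
M⁵ = [[0, 5, 0, 8], [5, 0, 3, 0], [0, 3, 0, 5], [8, 0, 5, 0]]

0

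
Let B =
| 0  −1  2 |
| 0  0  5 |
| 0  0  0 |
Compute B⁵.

[[0, 0, 0], [0, 0, 0], [0, 0, 0]]

B is strictly triangular, hence nilpotent: B³ = 0, so B⁵ = 0.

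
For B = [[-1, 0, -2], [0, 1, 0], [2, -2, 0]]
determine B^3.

[[7, 0, 6], [0, 1, 0], [-6, 6, 4]]

B^2 = [[-3, 4, 2], [0, 1, 0], [-2, -2, -4]]
B^3 = [[7, 0, 6], [0, 1, 0], [-6, 6, 4]]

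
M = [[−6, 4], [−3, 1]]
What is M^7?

[[−8364, 8236], [−6177, 6049]]

tr M = −5 and det M = 6, so the characteristic polynomial is λ² − (−5)λ + (6) with roots −2 and −3.
Eigenvectors give P = [[−1, 4], [−1, 3]] with P⁻¹ = [[3, −4], [1, −1]], and M = P·diag(−2, −3)·P⁻¹.
Then M^7 = P·diag(−128, −2187)·P⁻¹ = [[128, −8748], [128, −6561]] · [[3, −4], [1, −1]] = [[−8364, 8236], [−6177, 6049]].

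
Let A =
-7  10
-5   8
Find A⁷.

[[-2443, 4630], [-2315, 4502]]

tr A = 1 and det A = -6, so the characteristic polynomial is λ² − (1)λ + (-6) with roots -2 and 3.
Eigenvectors give P = [[2, -1], [1, -1]] with P⁻¹ = [[1, -1], [1, -2]], and A = P·diag(-2, 3)·P⁻¹.
Then A⁷ = P·diag(-128, 2187)·P⁻¹ = [[-256, -2187], [-128, -2187]] · [[1, -1], [1, -2]] = [[-2443, 4630], [-2315, 4502]].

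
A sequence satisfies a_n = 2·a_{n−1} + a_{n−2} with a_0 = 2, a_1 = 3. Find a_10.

With companion matrix Q = [[2, 1], [1, 0]], [a_n, a_{n−1}]ᵀ = Q·[a_{n−1}, a_{n−2}]ᵀ, so [a_10, a_9]ᵀ = Q^9·[a_1, a_0]ᵀ.
Q^9 = [[2378, 985], [985, 408]], giving [a_10, a_9]ᵀ = [[9104], [3771]].

9104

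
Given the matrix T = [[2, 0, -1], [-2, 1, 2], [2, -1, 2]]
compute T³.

[[-6, 5, -8], [14, -9, 16], [26, -3, -16]]

T² = [[2, 1, -4], [-2, -1, 8], [10, -3, 0]]
T³ = [[-6, 5, -8], [14, -9, 16], [26, -3, -16]]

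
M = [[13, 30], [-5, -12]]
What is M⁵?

[[793, 1650], [-275, -582]]

tr M = 1 and det M = -6, so the characteristic polynomial is λ² − (1)λ + (-6) with roots 3 and -2.
Eigenvectors give P = [[3, 2], [-1, -1]] with P⁻¹ = [[1, 2], [-1, -3]], and M = P·diag(3, -2)·P⁻¹.
Then M⁵ = P·diag(243, -32)·P⁻¹ = [[729, -64], [-243, 32]] · [[1, 2], [-1, -3]] = [[793, 1650], [-275, -582]].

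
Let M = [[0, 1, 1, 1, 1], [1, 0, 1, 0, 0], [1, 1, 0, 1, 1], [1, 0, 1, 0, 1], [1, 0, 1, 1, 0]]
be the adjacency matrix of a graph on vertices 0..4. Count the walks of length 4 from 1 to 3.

The number of length-4 walks from vertex 1 to vertex 3 is entry (1,3) of M⁴, where M is the adjacency matrix.
M² = [[4, 1, 3, 2, 2], [1, 2, 1, 2, 2], [3, 1, 4, 2, 2], [2, 2, 2, 3, 2], [2, 2, 2, 2, 3]]
M³ = [[8, 7, 9, 9, 9], [7, 2, 7, 4, 4], [9, 7, 8, 9, 9], [9, 4, 9, 6, 7], [9, 4, 9, 7, 6]]
M⁴ = [[34, 17, 33, 26, 26], [17, 14, 17, 18, 18], [33, 17, 34, 26, 26], [26, 18, 26, 25, 24], [26, 18, 26, 24, 25]]

18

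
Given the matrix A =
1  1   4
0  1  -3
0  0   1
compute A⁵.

A = I + N where N = [[0, 1, 4], [0, 0, -3], [0, 0, 0]] is strictly upper-triangular, so N³ = 0.
(I + N)⁵ = I + 5·N + 10·N² = [[1, 5, -10], [0, 1, -15], [0, 0, 1]].

[[1, 5, -10], [0, 1, -15], [0, 0, 1]]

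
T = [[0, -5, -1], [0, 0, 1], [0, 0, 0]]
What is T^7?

[[0, 0, 0], [0, 0, 0], [0, 0, 0]]

T is strictly triangular, hence nilpotent: T^3 = 0, so T^7 = 0.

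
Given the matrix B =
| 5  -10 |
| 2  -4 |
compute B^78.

B² = B (a projection; rank 1, trace 1), so B^78 = B.

[[5, -10], [2, -4]]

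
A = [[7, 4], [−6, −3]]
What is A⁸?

tr A = 4 and det A = 3, so the characteristic polynomial is λ² − (4)λ + (3) with roots 1 and 3.
Eigenvectors give P = [[2, −1], [−3, 1]] with P⁻¹ = [[−1, −1], [−3, −2]], and A = P·diag(1, 3)·P⁻¹.
Then A⁸ = P·diag(1, 6561)·P⁻¹ = [[2, −6561], [−3, 6561]] · [[−1, −1], [−3, −2]] = [[19681, 13120], [−19680, −13119]].

[[19681, 13120], [−19680, −13119]]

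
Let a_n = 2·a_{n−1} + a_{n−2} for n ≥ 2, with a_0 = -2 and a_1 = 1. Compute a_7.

29

With companion matrix A = [[2, 1], [1, 0]], [a_n, a_{n−1}]ᵀ = A·[a_{n−1}, a_{n−2}]ᵀ, so [a_7, a_6]ᵀ = A⁶·[a_1, a_0]ᵀ.
A⁶ = [[169, 70], [70, 29]], giving [a_7, a_6]ᵀ = [[29], [12]].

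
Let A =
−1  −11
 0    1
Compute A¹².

[[1, 0], [0, 1]]

A² = I (check: tr A = 0 and det A = −1), so A¹² = I since 12 is even.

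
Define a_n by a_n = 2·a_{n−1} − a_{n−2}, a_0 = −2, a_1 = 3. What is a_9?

With companion matrix C = [[2, −1], [1, 0]], [a_n, a_{n−1}]ᵀ = C·[a_{n−1}, a_{n−2}]ᵀ, so [a_9, a_8]ᵀ = C^8·[a_1, a_0]ᵀ.
C^8 = [[9, −8], [8, −7]], giving [a_9, a_8]ᵀ = [[43], [38]].

43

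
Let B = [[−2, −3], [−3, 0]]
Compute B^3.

B^2 = [[13, 6], [6, 9]]
B^3 = [[−44, −39], [−39, −18]]

[[−44, −39], [−39, −18]]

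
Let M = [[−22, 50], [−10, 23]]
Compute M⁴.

[[−244, 650], [−130, 341]]

tr M = 1 and det M = −6, so the characteristic polynomial is λ² − (1)λ + (−6) with roots 3 and −2.
Eigenvectors give P = [[2, 5], [1, 2]] with P⁻¹ = [[−2, 5], [1, −2]], and M = P·diag(3, −2)·P⁻¹.
Then M⁴ = P·diag(81, 16)·P⁻¹ = [[162, 80], [81, 32]] · [[−2, 5], [1, −2]] = [[−244, 650], [−130, 341]].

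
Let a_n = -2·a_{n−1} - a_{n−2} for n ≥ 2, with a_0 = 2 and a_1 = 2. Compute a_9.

34

With companion matrix M = [[-2, -1], [1, 0]], [a_n, a_{n−1}]ᵀ = M·[a_{n−1}, a_{n−2}]ᵀ, so [a_9, a_8]ᵀ = M⁸·[a_1, a_0]ᵀ.
M⁸ = [[9, 8], [-8, -7]], giving [a_9, a_8]ᵀ = [[34], [-30]].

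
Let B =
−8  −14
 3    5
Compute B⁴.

tr B = −3 and det B = 2, so the characteristic polynomial is λ² − (−3)λ + (2) with roots −2 and −1.
Eigenvectors give P = [[−7, 2], [3, −1]] with P⁻¹ = [[−1, −2], [−3, −7]], and B = P·diag(−2, −1)·P⁻¹.
Then B⁴ = P·diag(16, 1)·P⁻¹ = [[−112, 2], [48, −1]] · [[−1, −2], [−3, −7]] = [[106, 210], [−45, −89]].

[[106, 210], [−45, −89]]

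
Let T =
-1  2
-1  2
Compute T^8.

T² = T (a projection; rank 1, trace 1), so T^8 = T.

[[-1, 2], [-1, 2]]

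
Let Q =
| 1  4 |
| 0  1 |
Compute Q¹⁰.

Q = I + N where N = [[0, 4], [0, 0]] is strictly upper-triangular, so N² = 0.
(I + N)¹⁰ = I + 10·N = [[1, 40], [0, 1]].

[[1, 40], [0, 1]]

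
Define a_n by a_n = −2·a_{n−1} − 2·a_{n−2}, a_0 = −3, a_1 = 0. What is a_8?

With companion matrix A = [[−2, −2], [1, 0]], [a_n, a_{n−1}]ᵀ = A·[a_{n−1}, a_{n−2}]ᵀ, so [a_8, a_7]ᵀ = A⁷·[a_1, a_0]ᵀ.
A⁷ = [[0, 16], [−8, −16]], giving [a_8, a_7]ᵀ = [[−48], [48]].

−48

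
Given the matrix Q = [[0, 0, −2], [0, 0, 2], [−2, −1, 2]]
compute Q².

[[4, 2, −4], [−4, −2, 4], [−4, −2, 6]]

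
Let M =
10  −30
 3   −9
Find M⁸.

M² = M (a projection; rank 1, trace 1), so M⁸ = M.

[[10, −30], [3, −9]]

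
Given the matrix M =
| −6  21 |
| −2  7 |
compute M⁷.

M² = M (a projection; rank 1, trace 1), so M⁷ = M.

[[−6, 21], [−2, 7]]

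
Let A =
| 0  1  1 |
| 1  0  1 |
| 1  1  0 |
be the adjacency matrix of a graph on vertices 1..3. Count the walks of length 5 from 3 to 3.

The number of length-5 walks from vertex 3 to vertex 3 is entry (3,3) of A^5, where A is the adjacency matrix.
A^2 = [[2, 1, 1], [1, 2, 1], [1, 1, 2]]
A^3 = [[2, 3, 3], [3, 2, 3], [3, 3, 2]]
A^4 = [[6, 5, 5], [5, 6, 5], [5, 5, 6]]
A^5 = [[10, 11, 11], [11, 10, 11], [11, 11, 10]]

10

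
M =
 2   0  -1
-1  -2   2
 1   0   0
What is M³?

M² = [[3, 0, -2], [2, 4, -3], [2, 0, -1]]
M³ = [[4, 0, -3], [-3, -8, 6], [3, 0, -2]]

[[4, 0, -3], [-3, -8, 6], [3, 0, -2]]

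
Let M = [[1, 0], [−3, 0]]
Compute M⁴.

[[1, 0], [−3, 0]]

M² = [[1, 0], [−3, 0]]
M³ = [[1, 0], [−3, 0]]
M⁴ = [[1, 0], [−3, 0]]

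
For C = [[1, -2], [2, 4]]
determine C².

[[-3, -10], [10, 12]]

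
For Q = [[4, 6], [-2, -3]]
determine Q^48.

[[4, 6], [-2, -3]]

Q² = Q (a projection; rank 1, trace 1), so Q^48 = Q.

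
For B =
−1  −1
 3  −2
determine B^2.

[[−2, 3], [−9, 1]]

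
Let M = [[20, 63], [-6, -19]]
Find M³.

tr M = 1 and det M = -2, so the characteristic polynomial is λ² − (1)λ + (-2) with roots 2 and -1.
Eigenvectors give P = [[7, 3], [-2, -1]] with P⁻¹ = [[1, 3], [-2, -7]], and M = P·diag(2, -1)·P⁻¹.
Then M³ = P·diag(8, -1)·P⁻¹ = [[56, -3], [-16, 1]] · [[1, 3], [-2, -7]] = [[62, 189], [-18, -55]].

[[62, 189], [-18, -55]]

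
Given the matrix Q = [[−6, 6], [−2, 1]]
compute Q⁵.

[[−876, 1266], [−422, 601]]

tr Q = −5 and det Q = 6, so the characteristic polynomial is λ² − (−5)λ + (6) with roots −3 and −2.
Eigenvectors give P = [[2, −3], [1, −2]] with P⁻¹ = [[2, −3], [1, −2]], and Q = P·diag(−3, −2)·P⁻¹.
Then Q⁵ = P·diag(−243, −32)·P⁻¹ = [[−486, 96], [−243, 64]] · [[2, −3], [1, −2]] = [[−876, 1266], [−422, 601]].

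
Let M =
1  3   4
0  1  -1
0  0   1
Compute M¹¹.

[[1, 33, -121], [0, 1, -11], [0, 0, 1]]

M = I + N where N = [[0, 3, 4], [0, 0, -1], [0, 0, 0]] is strictly upper-triangular, so N³ = 0.
(I + N)¹¹ = I + 11·N + 55·N² = [[1, 33, -121], [0, 1, -11], [0, 0, 1]].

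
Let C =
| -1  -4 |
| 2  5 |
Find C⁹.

tr C = 4 and det C = 3, so the characteristic polynomial is λ² − (4)λ + (3) with roots 1 and 3.
Eigenvectors give P = [[2, -1], [-1, 1]] with P⁻¹ = [[1, 1], [1, 2]], and C = P·diag(1, 3)·P⁻¹.
Then C⁹ = P·diag(1, 19683)·P⁻¹ = [[2, -19683], [-1, 19683]] · [[1, 1], [1, 2]] = [[-19681, -39364], [19682, 39365]].

[[-19681, -39364], [19682, 39365]]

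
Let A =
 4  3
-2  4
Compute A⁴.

[[-284, 480], [-320, -284]]

A² = [[10, 24], [-16, 10]]
A³ = [[-8, 126], [-84, -8]]
A⁴ = [[-284, 480], [-320, -284]]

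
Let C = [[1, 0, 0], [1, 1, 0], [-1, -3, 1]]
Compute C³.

[[1, 0, 0], [3, 1, 0], [-12, -9, 1]]

C = I + N where N = [[0, 0, 0], [1, 0, 0], [-1, -3, 0]] is strictly lower-triangular, so N³ = 0.
(I + N)³ = I + 3·N + 3·N² = [[1, 0, 0], [3, 1, 0], [-12, -9, 1]].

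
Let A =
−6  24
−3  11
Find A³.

[[−144, 456], [−57, 179]]

tr A = 5 and det A = 6, so the characteristic polynomial is λ² − (5)λ + (6) with roots 2 and 3.
Eigenvectors give P = [[−3, −8], [−1, −3]] with P⁻¹ = [[−3, 8], [1, −3]], and A = P·diag(2, 3)·P⁻¹.
Then A³ = P·diag(8, 27)·P⁻¹ = [[−24, −216], [−8, −81]] · [[−3, 8], [1, −3]] = [[−144, 456], [−57, 179]].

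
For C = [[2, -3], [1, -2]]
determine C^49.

[[2, -3], [1, -2]]

C² = I (check: tr C = 0 and det C = -1), so C^49 = C since 49 is odd.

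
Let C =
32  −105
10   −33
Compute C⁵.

[[1682, −5775], [550, −1893]]

tr C = −1 and det C = −6, so the characteristic polynomial is λ² − (−1)λ + (−6) with roots −3 and 2.
Eigenvectors give P = [[3, 7], [1, 2]] with P⁻¹ = [[−2, 7], [1, −3]], and C = P·diag(−3, 2)·P⁻¹.
Then C⁵ = P·diag(−243, 32)·P⁻¹ = [[−729, 224], [−243, 64]] · [[−2, 7], [1, −3]] = [[1682, −5775], [550, −1893]].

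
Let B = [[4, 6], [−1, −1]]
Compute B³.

tr B = 3 and det B = 2, so the characteristic polynomial is λ² − (3)λ + (2) with roots 2 and 1.
Eigenvectors give P = [[3, −2], [−1, 1]] with P⁻¹ = [[1, 2], [1, 3]], and B = P·diag(2, 1)·P⁻¹.
Then B³ = P·diag(8, 1)·P⁻¹ = [[24, −2], [−8, 1]] · [[1, 2], [1, 3]] = [[22, 42], [−7, −13]].

[[22, 42], [−7, −13]]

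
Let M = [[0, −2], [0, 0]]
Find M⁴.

M is strictly triangular, hence nilpotent: M² = 0, so M⁴ = 0.

[[0, 0], [0, 0]]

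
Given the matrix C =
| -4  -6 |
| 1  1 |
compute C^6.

[[190, 378], [-63, -125]]

tr C = -3 and det C = 2, so the characteristic polynomial is λ² − (-3)λ + (2) with roots -1 and -2.
Eigenvectors give P = [[-2, -3], [1, 1]] with P⁻¹ = [[1, 3], [-1, -2]], and C = P·diag(-1, -2)·P⁻¹.
Then C^6 = P·diag(1, 64)·P⁻¹ = [[-2, -192], [1, 64]] · [[1, 3], [-1, -2]] = [[190, 378], [-63, -125]].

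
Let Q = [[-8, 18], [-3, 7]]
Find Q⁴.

[[46, -90], [15, -29]]

tr Q = -1 and det Q = -2, so the characteristic polynomial is λ² − (-1)λ + (-2) with roots 1 and -2.
Eigenvectors give P = [[2, 3], [1, 1]] with P⁻¹ = [[-1, 3], [1, -2]], and Q = P·diag(1, -2)·P⁻¹.
Then Q⁴ = P·diag(1, 16)·P⁻¹ = [[2, 48], [1, 16]] · [[-1, 3], [1, -2]] = [[46, -90], [15, -29]].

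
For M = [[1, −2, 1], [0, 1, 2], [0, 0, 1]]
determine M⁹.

M = I + N where N = [[0, −2, 1], [0, 0, 2], [0, 0, 0]] is strictly upper-triangular, so N³ = 0.
(I + N)⁹ = I + 9·N + 36·N² = [[1, −18, −135], [0, 1, 18], [0, 0, 1]].

[[1, −18, −135], [0, 1, 18], [0, 0, 1]]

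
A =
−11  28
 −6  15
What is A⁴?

[[−479, 1120], [−240, 561]]

tr A = 4 and det A = 3, so the characteristic polynomial is λ² − (4)λ + (3) with roots 1 and 3.
Eigenvectors give P = [[7, 2], [3, 1]] with P⁻¹ = [[1, −2], [−3, 7]], and A = P·diag(1, 3)·P⁻¹.
Then A⁴ = P·diag(1, 81)·P⁻¹ = [[7, 162], [3, 81]] · [[1, −2], [−3, 7]] = [[−479, 1120], [−240, 561]].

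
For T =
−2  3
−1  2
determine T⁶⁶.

[[1, 0], [0, 1]]

T² = I (check: tr T = 0 and det T = −1), so T⁶⁶ = I since 66 is even.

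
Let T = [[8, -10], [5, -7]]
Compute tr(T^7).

2059

tr T = 1 and det T = -6, so the characteristic polynomial is λ² − (1)λ + (-6) with roots 3 and -2.
Eigenvectors give P = [[-2, -1], [-1, -1]] with P⁻¹ = [[-1, 1], [1, -2]], and T = P·diag(3, -2)·P⁻¹.
Then T^7 = P·diag(2187, -128)·P⁻¹ = [[-4374, 128], [-2187, 128]] · [[-1, 1], [1, -2]] = [[4502, -4630], [2315, -2443]].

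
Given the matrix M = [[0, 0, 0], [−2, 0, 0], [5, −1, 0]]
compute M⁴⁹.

M is strictly triangular, hence nilpotent: M³ = 0, so M⁴⁹ = 0.

[[0, 0, 0], [0, 0, 0], [0, 0, 0]]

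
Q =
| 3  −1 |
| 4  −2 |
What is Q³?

[[11, −3], [12, −4]]

Q² = [[5, −1], [4, 0]]
Q³ = [[11, −3], [12, −4]]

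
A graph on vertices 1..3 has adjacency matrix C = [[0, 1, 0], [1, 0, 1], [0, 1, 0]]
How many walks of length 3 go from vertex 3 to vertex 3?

The number of length-3 walks from vertex 3 to vertex 3 is entry (3,3) of C³, where C is the adjacency matrix.
C² = [[1, 0, 1], [0, 2, 0], [1, 0, 1]]
C³ = [[0, 2, 0], [2, 0, 2], [0, 2, 0]]

0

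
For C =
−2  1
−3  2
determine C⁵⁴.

C² = I (check: tr C = 0 and det C = −1), so C⁵⁴ = I since 54 is even.

[[1, 0], [0, 1]]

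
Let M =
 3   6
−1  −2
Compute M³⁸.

[[3, 6], [−1, −2]]

M² = M (a projection; rank 1, trace 1), so M³⁸ = M.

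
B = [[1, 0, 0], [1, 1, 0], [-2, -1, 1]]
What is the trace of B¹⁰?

B = I + N where N = [[0, 0, 0], [1, 0, 0], [-2, -1, 0]] is strictly lower-triangular, so N³ = 0.
(I + N)¹⁰ = I + 10·N + 45·N² = [[1, 0, 0], [10, 1, 0], [-65, -10, 1]].

3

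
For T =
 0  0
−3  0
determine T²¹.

T is strictly triangular, hence nilpotent: T² = 0, so T²¹ = 0.

[[0, 0], [0, 0]]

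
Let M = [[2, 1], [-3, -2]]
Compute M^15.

M² = I (check: tr M = 0 and det M = -1), so M^15 = M since 15 is odd.

[[2, 1], [-3, -2]]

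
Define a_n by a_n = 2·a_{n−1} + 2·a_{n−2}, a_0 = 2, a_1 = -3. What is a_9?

-3760

With companion matrix C = [[2, 2], [1, 0]], [a_n, a_{n−1}]ᵀ = C·[a_{n−1}, a_{n−2}]ᵀ, so [a_9, a_8]ᵀ = C⁸·[a_1, a_0]ᵀ.
C⁸ = [[2448, 1792], [896, 656]], giving [a_9, a_8]ᵀ = [[-3760], [-1376]].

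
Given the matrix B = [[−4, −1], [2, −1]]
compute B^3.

tr B = −5 and det B = 6, so the characteristic polynomial is λ² − (−5)λ + (6) with roots −3 and −2.
Eigenvectors give P = [[−1, −1], [1, 2]] with P⁻¹ = [[−2, −1], [1, 1]], and B = P·diag(−3, −2)·P⁻¹.
Then B^3 = P·diag(−27, −8)·P⁻¹ = [[27, 8], [−27, −16]] · [[−2, −1], [1, 1]] = [[−46, −19], [38, 11]].

[[−46, −19], [38, 11]]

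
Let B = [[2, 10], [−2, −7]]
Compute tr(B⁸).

6817

tr B = −5 and det B = 6, so the characteristic polynomial is λ² − (−5)λ + (6) with roots −2 and −3.
Eigenvectors give P = [[5, −2], [−2, 1]] with P⁻¹ = [[1, 2], [2, 5]], and B = P·diag(−2, −3)·P⁻¹.
Then B⁸ = P·diag(256, 6561)·P⁻¹ = [[1280, −13122], [−512, 6561]] · [[1, 2], [2, 5]] = [[−24964, −63050], [12610, 31781]].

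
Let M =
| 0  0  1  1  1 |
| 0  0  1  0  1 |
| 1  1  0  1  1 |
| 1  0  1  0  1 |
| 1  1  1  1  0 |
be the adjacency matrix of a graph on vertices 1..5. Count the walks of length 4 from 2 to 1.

18

The number of length-4 walks from vertex 2 to vertex 1 is entry (2,1) of M⁴, where M is the adjacency matrix.
M² = [[3, 2, 2, 2, 2], [2, 2, 1, 2, 1], [2, 1, 4, 2, 3], [2, 2, 2, 3, 2], [2, 1, 3, 2, 4]]
M³ = [[6, 4, 9, 7, 9], [4, 2, 7, 4, 7], [9, 7, 8, 9, 9], [7, 4, 9, 6, 9], [9, 7, 9, 9, 8]]
M⁴ = [[25, 18, 26, 24, 26], [18, 14, 17, 18, 17], [26, 17, 34, 26, 33], [24, 18, 26, 25, 26], [26, 17, 33, 26, 34]]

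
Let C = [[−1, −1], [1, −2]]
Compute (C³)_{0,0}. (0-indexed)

3

C² = [[0, 3], [−3, 3]]
C³ = [[3, −6], [6, −3]]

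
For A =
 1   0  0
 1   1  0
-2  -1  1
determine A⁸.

A = I + N where N = [[0, 0, 0], [1, 0, 0], [-2, -1, 0]] is strictly lower-triangular, so N³ = 0.
(I + N)⁸ = I + 8·N + 28·N² = [[1, 0, 0], [8, 1, 0], [-44, -8, 1]].

[[1, 0, 0], [8, 1, 0], [-44, -8, 1]]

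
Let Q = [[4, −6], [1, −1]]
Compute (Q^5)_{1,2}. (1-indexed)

−186

tr Q = 3 and det Q = 2, so the characteristic polynomial is λ² − (3)λ + (2) with roots 1 and 2.
Eigenvectors give P = [[2, 3], [1, 1]] with P⁻¹ = [[−1, 3], [1, −2]], and Q = P·diag(1, 2)·P⁻¹.
Then Q^5 = P·diag(1, 32)·P⁻¹ = [[2, 96], [1, 32]] · [[−1, 3], [1, −2]] = [[94, −186], [31, −61]].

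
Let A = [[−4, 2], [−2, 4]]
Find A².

[[12, 0], [0, 12]]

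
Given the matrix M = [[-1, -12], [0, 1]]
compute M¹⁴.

M² = I (check: tr M = 0 and det M = -1), so M¹⁴ = I since 14 is even.

[[1, 0], [0, 1]]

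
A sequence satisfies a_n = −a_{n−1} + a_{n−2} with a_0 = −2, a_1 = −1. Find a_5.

1

With companion matrix Q = [[−1, 1], [1, 0]], [a_n, a_{n−1}]ᵀ = Q·[a_{n−1}, a_{n−2}]ᵀ, so [a_5, a_4]ᵀ = Q⁴·[a_1, a_0]ᵀ.
Q⁴ = [[5, −3], [−3, 2]], giving [a_5, a_4]ᵀ = [[1], [−1]].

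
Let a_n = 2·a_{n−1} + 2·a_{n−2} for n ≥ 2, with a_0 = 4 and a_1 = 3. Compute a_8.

5312

With companion matrix Q = [[2, 2], [1, 0]], [a_n, a_{n−1}]ᵀ = Q·[a_{n−1}, a_{n−2}]ᵀ, so [a_8, a_7]ᵀ = Q⁷·[a_1, a_0]ᵀ.
Q⁷ = [[896, 656], [328, 240]], giving [a_8, a_7]ᵀ = [[5312], [1944]].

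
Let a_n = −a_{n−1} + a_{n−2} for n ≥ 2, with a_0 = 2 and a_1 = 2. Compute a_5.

4

With companion matrix B = [[−1, 1], [1, 0]], [a_n, a_{n−1}]ᵀ = B·[a_{n−1}, a_{n−2}]ᵀ, so [a_5, a_4]ᵀ = B⁴·[a_1, a_0]ᵀ.
B⁴ = [[5, −3], [−3, 2]], giving [a_5, a_4]ᵀ = [[4], [−2]].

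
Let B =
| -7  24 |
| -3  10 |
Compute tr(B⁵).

tr B = 3 and det B = 2, so the characteristic polynomial is λ² − (3)λ + (2) with roots 2 and 1.
Eigenvectors give P = [[-8, 3], [-3, 1]] with P⁻¹ = [[1, -3], [3, -8]], and B = P·diag(2, 1)·P⁻¹.
Then B⁵ = P·diag(32, 1)·P⁻¹ = [[-256, 3], [-96, 1]] · [[1, -3], [3, -8]] = [[-247, 744], [-93, 280]].

33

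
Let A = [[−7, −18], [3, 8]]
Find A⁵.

[[−67, −198], [33, 98]]

tr A = 1 and det A = −2, so the characteristic polynomial is λ² − (1)λ + (−2) with roots 2 and −1.
Eigenvectors give P = [[2, −3], [−1, 1]] with P⁻¹ = [[−1, −3], [−1, −2]], and A = P·diag(2, −1)·P⁻¹.
Then A⁵ = P·diag(32, −1)·P⁻¹ = [[64, 3], [−32, −1]] · [[−1, −3], [−1, −2]] = [[−67, −198], [33, 98]].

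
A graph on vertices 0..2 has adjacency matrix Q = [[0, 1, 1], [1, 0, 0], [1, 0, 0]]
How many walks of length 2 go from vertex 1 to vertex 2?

The number of length-2 walks from vertex 1 to vertex 2 is entry (1,2) of Q², where Q is the adjacency matrix.
Q² = [[2, 0, 0], [0, 1, 1], [0, 1, 1]]

1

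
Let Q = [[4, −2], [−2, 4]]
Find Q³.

[[112, −104], [−104, 112]]

Q² = [[20, −16], [−16, 20]]
Q³ = [[112, −104], [−104, 112]]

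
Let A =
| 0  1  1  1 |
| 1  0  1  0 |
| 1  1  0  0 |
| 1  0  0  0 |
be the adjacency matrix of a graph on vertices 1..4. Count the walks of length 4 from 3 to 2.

The number of length-4 walks from vertex 3 to vertex 2 is entry (3,2) of A⁴, where A is the adjacency matrix.
A² = [[3, 1, 1, 0], [1, 2, 1, 1], [1, 1, 2, 1], [0, 1, 1, 1]]
A³ = [[2, 4, 4, 3], [4, 2, 3, 1], [4, 3, 2, 1], [3, 1, 1, 0]]
A⁴ = [[11, 6, 6, 2], [6, 7, 6, 4], [6, 6, 7, 4], [2, 4, 4, 3]]

6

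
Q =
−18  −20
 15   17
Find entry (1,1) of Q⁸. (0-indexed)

−18659

tr Q = −1 and det Q = −6, so the characteristic polynomial is λ² − (−1)λ + (−6) with roots 2 and −3.
Eigenvectors give P = [[1, 4], [−1, −3]] with P⁻¹ = [[−3, −4], [1, 1]], and Q = P·diag(2, −3)·P⁻¹.
Then Q⁸ = P·diag(256, 6561)·P⁻¹ = [[256, 26244], [−256, −19683]] · [[−3, −4], [1, 1]] = [[25476, 25220], [−18915, −18659]].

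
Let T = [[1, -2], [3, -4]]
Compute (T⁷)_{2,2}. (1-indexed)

-382

tr T = -3 and det T = 2, so the characteristic polynomial is λ² − (-3)λ + (2) with roots -2 and -1.
Eigenvectors give P = [[-2, 1], [-3, 1]] with P⁻¹ = [[1, -1], [3, -2]], and T = P·diag(-2, -1)·P⁻¹.
Then T⁷ = P·diag(-128, -1)·P⁻¹ = [[256, -1], [384, -1]] · [[1, -1], [3, -2]] = [[253, -254], [381, -382]].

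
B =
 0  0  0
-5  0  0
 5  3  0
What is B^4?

B is strictly triangular, hence nilpotent: B^3 = 0, so B^4 = 0.

[[0, 0, 0], [0, 0, 0], [0, 0, 0]]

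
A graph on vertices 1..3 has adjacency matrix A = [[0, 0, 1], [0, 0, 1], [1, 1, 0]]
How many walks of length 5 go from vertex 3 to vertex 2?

The number of length-5 walks from vertex 3 to vertex 2 is entry (3,2) of A^5, where A is the adjacency matrix.
A^2 = [[1, 1, 0], [1, 1, 0], [0, 0, 2]]
A^3 = [[0, 0, 2], [0, 0, 2], [2, 2, 0]]
A^4 = [[2, 2, 0], [2, 2, 0], [0, 0, 4]]
A^5 = [[0, 0, 4], [0, 0, 4], [4, 4, 0]]

4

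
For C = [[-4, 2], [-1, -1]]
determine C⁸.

tr C = -5 and det C = 6, so the characteristic polynomial is λ² − (-5)λ + (6) with roots -3 and -2.
Eigenvectors give P = [[2, -1], [1, -1]] with P⁻¹ = [[1, -1], [1, -2]], and C = P·diag(-3, -2)·P⁻¹.
Then C⁸ = P·diag(6561, 256)·P⁻¹ = [[13122, -256], [6561, -256]] · [[1, -1], [1, -2]] = [[12866, -12610], [6305, -6049]].

[[12866, -12610], [6305, -6049]]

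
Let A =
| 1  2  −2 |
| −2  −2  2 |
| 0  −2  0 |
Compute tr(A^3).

5

A^2 = [[−3, 2, 2], [2, −4, 0], [4, 4, −4]]
A^3 = [[−7, −14, 10], [10, 12, −12], [−4, 8, 0]]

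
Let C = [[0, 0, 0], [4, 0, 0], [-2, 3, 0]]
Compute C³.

[[0, 0, 0], [0, 0, 0], [0, 0, 0]]

C is strictly triangular, hence nilpotent: C³ = 0, so C³ = 0.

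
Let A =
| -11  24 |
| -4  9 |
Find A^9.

tr A = -2 and det A = -3, so the characteristic polynomial is λ² − (-2)λ + (-3) with roots 1 and -3.
Eigenvectors give P = [[2, -3], [1, -1]] with P⁻¹ = [[-1, 3], [-1, 2]], and A = P·diag(1, -3)·P⁻¹.
Then A^9 = P·diag(1, -19683)·P⁻¹ = [[2, 59049], [1, 19683]] · [[-1, 3], [-1, 2]] = [[-59051, 118104], [-19684, 39369]].

[[-59051, 118104], [-19684, 39369]]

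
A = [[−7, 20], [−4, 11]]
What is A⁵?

[[−967, 2420], [−484, 1211]]

tr A = 4 and det A = 3, so the characteristic polynomial is λ² − (4)λ + (3) with roots 1 and 3.
Eigenvectors give P = [[5, 2], [2, 1]] with P⁻¹ = [[1, −2], [−2, 5]], and A = P·diag(1, 3)·P⁻¹.
Then A⁵ = P·diag(1, 243)·P⁻¹ = [[5, 486], [2, 243]] · [[1, −2], [−2, 5]] = [[−967, 2420], [−484, 1211]].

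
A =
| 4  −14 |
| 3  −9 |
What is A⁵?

tr A = −5 and det A = 6, so the characteristic polynomial is λ² − (−5)λ + (6) with roots −2 and −3.
Eigenvectors give P = [[7, 2], [3, 1]] with P⁻¹ = [[1, −2], [−3, 7]], and A = P·diag(−2, −3)·P⁻¹.
Then A⁵ = P·diag(−32, −243)·P⁻¹ = [[−224, −486], [−96, −243]] · [[1, −2], [−3, 7]] = [[1234, −2954], [633, −1509]].

[[1234, −2954], [633, −1509]]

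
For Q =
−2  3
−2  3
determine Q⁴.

[[−2, 3], [−2, 3]]

Q² = Q (a projection; rank 1, trace 1), so Q⁴ = Q.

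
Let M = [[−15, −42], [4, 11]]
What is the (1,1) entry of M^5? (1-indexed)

−1695

tr M = −4 and det M = 3, so the characteristic polynomial is λ² − (−4)λ + (3) with roots −3 and −1.
Eigenvectors give P = [[7, 3], [−2, −1]] with P⁻¹ = [[1, 3], [−2, −7]], and M = P·diag(−3, −1)·P⁻¹.
Then M^5 = P·diag(−243, −1)·P⁻¹ = [[−1701, −3], [486, 1]] · [[1, 3], [−2, −7]] = [[−1695, −5082], [484, 1451]].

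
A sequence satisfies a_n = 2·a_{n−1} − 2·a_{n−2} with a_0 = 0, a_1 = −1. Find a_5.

With companion matrix C = [[2, −2], [1, 0]], [a_n, a_{n−1}]ᵀ = C·[a_{n−1}, a_{n−2}]ᵀ, so [a_5, a_4]ᵀ = C⁴·[a_1, a_0]ᵀ.
C⁴ = [[−4, 0], [0, −4]], giving [a_5, a_4]ᵀ = [[4], [0]].

4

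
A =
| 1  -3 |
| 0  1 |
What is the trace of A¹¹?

2

A = I + N where N = [[0, -3], [0, 0]] is strictly upper-triangular, so N² = 0.
(I + N)¹¹ = I + 11·N = [[1, -33], [0, 1]].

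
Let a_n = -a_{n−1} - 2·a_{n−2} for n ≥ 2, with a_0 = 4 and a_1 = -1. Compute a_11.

-111

With companion matrix M = [[-1, -2], [1, 0]], [a_n, a_{n−1}]ᵀ = M·[a_{n−1}, a_{n−2}]ᵀ, so [a_11, a_10]ᵀ = M^10·[a_1, a_0]ᵀ.
M^10 = [[23, -22], [11, 34]], giving [a_11, a_10]ᵀ = [[-111], [125]].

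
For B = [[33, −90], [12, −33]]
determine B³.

tr B = 0 and det B = −9, so the characteristic polynomial is λ² − (0)λ + (−9) with roots −3 and 3.
Eigenvectors give P = [[−5, 3], [−2, 1]] with P⁻¹ = [[1, −3], [2, −5]], and B = P·diag(−3, 3)·P⁻¹.
Then B³ = P·diag(−27, 27)·P⁻¹ = [[135, 81], [54, 27]] · [[1, −3], [2, −5]] = [[297, −810], [108, −297]].

[[297, −810], [108, −297]]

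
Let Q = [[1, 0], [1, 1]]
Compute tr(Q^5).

Q = I + N where N = [[0, 0], [1, 0]] is strictly lower-triangular, so N^2 = 0.
(I + N)^5 = I + 5·N = [[1, 0], [5, 1]].

2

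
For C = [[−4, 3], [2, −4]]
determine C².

[[22, −24], [−16, 22]]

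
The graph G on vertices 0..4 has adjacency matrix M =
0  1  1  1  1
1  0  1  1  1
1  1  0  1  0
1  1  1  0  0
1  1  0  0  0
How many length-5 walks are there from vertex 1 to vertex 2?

93

The number of length-5 walks from vertex 1 to vertex 2 is entry (1,2) of M^5, where M is the adjacency matrix.
M^2 = [[4, 3, 2, 2, 1], [3, 4, 2, 2, 1], [2, 2, 3, 2, 2], [2, 2, 2, 3, 2], [1, 1, 2, 2, 2]]
M^3 = [[8, 9, 9, 9, 7], [9, 8, 9, 9, 7], [9, 9, 6, 7, 4], [9, 9, 7, 6, 4], [7, 7, 4, 4, 2]]
M^4 = [[34, 33, 26, 26, 17], [33, 34, 26, 26, 17], [26, 26, 25, 24, 18], [26, 26, 24, 25, 18], [17, 17, 18, 18, 14]]
M^5 = [[102, 103, 93, 93, 67], [103, 102, 93, 93, 67], [93, 93, 76, 77, 52], [93, 93, 77, 76, 52], [67, 67, 52, 52, 34]]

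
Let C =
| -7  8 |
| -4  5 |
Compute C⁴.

[[161, -160], [80, -79]]

tr C = -2 and det C = -3, so the characteristic polynomial is λ² − (-2)λ + (-3) with roots 1 and -3.
Eigenvectors give P = [[-1, 2], [-1, 1]] with P⁻¹ = [[1, -2], [1, -1]], and C = P·diag(1, -3)·P⁻¹.
Then C⁴ = P·diag(1, 81)·P⁻¹ = [[-1, 162], [-1, 81]] · [[1, -2], [1, -1]] = [[161, -160], [80, -79]].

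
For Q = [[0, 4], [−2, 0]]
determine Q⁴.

Q² = [[−8, 0], [0, −8]]
Q³ = [[0, −32], [16, 0]]
Q⁴ = [[64, 0], [0, 64]]

[[64, 0], [0, 64]]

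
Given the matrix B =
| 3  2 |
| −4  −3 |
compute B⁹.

B² = I (check: tr B = 0 and det B = −1), so B⁹ = B since 9 is odd.

[[3, 2], [−4, −3]]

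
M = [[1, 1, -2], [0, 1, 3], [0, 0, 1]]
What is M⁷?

[[1, 7, 49], [0, 1, 21], [0, 0, 1]]

M = I + N where N = [[0, 1, -2], [0, 0, 3], [0, 0, 0]] is strictly upper-triangular, so N³ = 0.
(I + N)⁷ = I + 7·N + 21·N² = [[1, 7, 49], [0, 1, 21], [0, 0, 1]].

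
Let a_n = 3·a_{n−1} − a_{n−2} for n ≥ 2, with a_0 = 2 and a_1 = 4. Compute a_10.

With companion matrix B = [[3, −1], [1, 0]], [a_n, a_{n−1}]ᵀ = B·[a_{n−1}, a_{n−2}]ᵀ, so [a_10, a_9]ᵀ = B⁹·[a_1, a_0]ᵀ.
B⁹ = [[6765, −2584], [2584, −987]], giving [a_10, a_9]ᵀ = [[21892], [8362]].

21892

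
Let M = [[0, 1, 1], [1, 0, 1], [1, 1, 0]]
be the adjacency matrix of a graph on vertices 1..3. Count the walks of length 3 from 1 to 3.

3

The number of length-3 walks from vertex 1 to vertex 3 is entry (1,3) of M³, where M is the adjacency matrix.
M² = [[2, 1, 1], [1, 2, 1], [1, 1, 2]]
M³ = [[2, 3, 3], [3, 2, 3], [3, 3, 2]]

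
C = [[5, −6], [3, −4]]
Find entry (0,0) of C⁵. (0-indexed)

65

tr C = 1 and det C = −2, so the characteristic polynomial is λ² − (1)λ + (−2) with roots −1 and 2.
Eigenvectors give P = [[1, −2], [1, −1]] with P⁻¹ = [[−1, 2], [−1, 1]], and C = P·diag(−1, 2)·P⁻¹.
Then C⁵ = P·diag(−1, 32)·P⁻¹ = [[−1, −64], [−1, −32]] · [[−1, 2], [−1, 1]] = [[65, −66], [33, −34]].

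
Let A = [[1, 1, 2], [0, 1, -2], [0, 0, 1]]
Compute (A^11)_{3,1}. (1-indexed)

A = I + N where N = [[0, 1, 2], [0, 0, -2], [0, 0, 0]] is strictly upper-triangular, so N^3 = 0.
(I + N)^11 = I + 11·N + 55·N^2 = [[1, 11, -88], [0, 1, -22], [0, 0, 1]].

0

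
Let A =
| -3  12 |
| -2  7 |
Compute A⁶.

[[-1455, 4368], [-728, 2185]]

tr A = 4 and det A = 3, so the characteristic polynomial is λ² − (4)λ + (3) with roots 3 and 1.
Eigenvectors give P = [[-2, 3], [-1, 1]] with P⁻¹ = [[1, -3], [1, -2]], and A = P·diag(3, 1)·P⁻¹.
Then A⁶ = P·diag(729, 1)·P⁻¹ = [[-1458, 3], [-729, 1]] · [[1, -3], [1, -2]] = [[-1455, 4368], [-728, 2185]].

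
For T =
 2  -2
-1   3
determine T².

[[6, -10], [-5, 11]]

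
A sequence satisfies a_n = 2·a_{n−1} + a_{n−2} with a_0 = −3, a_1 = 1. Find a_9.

−239

With companion matrix T = [[2, 1], [1, 0]], [a_n, a_{n−1}]ᵀ = T·[a_{n−1}, a_{n−2}]ᵀ, so [a_9, a_8]ᵀ = T^8·[a_1, a_0]ᵀ.
T^8 = [[985, 408], [408, 169]], giving [a_9, a_8]ᵀ = [[−239], [−99]].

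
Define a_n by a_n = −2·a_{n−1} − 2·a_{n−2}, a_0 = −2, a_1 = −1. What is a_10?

With companion matrix A = [[−2, −2], [1, 0]], [a_n, a_{n−1}]ᵀ = A·[a_{n−1}, a_{n−2}]ᵀ, so [a_10, a_9]ᵀ = A⁹·[a_1, a_0]ᵀ.
A⁹ = [[−32, −32], [16, 0]], giving [a_10, a_9]ᵀ = [[96], [−16]].

96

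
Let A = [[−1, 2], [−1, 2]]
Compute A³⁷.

A² = A (a projection; rank 1, trace 1), so A³⁷ = A.

[[−1, 2], [−1, 2]]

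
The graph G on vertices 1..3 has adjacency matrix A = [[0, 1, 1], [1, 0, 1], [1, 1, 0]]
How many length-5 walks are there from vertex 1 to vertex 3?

11

The number of length-5 walks from vertex 1 to vertex 3 is entry (1,3) of A⁵, where A is the adjacency matrix.
A² = [[2, 1, 1], [1, 2, 1], [1, 1, 2]]
A³ = [[2, 3, 3], [3, 2, 3], [3, 3, 2]]
A⁴ = [[6, 5, 5], [5, 6, 5], [5, 5, 6]]
A⁵ = [[10, 11, 11], [11, 10, 11], [11, 11, 10]]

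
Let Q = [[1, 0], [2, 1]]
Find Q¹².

Q = I + N where N = [[0, 0], [2, 0]] is strictly lower-triangular, so N² = 0.
(I + N)¹² = I + 12·N = [[1, 0], [24, 1]].

[[1, 0], [24, 1]]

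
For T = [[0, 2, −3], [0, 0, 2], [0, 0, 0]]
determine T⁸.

T is strictly triangular, hence nilpotent: T³ = 0, so T⁸ = 0.

[[0, 0, 0], [0, 0, 0], [0, 0, 0]]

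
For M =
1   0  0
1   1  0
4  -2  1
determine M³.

M = I + N where N = [[0, 0, 0], [1, 0, 0], [4, -2, 0]] is strictly lower-triangular, so N³ = 0.
(I + N)³ = I + 3·N + 3·N² = [[1, 0, 0], [3, 1, 0], [6, -6, 1]].

[[1, 0, 0], [3, 1, 0], [6, -6, 1]]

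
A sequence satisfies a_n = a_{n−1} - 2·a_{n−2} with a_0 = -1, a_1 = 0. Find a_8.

14

With companion matrix C = [[1, -2], [1, 0]], [a_n, a_{n−1}]ᵀ = C·[a_{n−1}, a_{n−2}]ᵀ, so [a_8, a_7]ᵀ = C^7·[a_1, a_0]ᵀ.
C^7 = [[-3, -14], [7, -10]], giving [a_8, a_7]ᵀ = [[14], [10]].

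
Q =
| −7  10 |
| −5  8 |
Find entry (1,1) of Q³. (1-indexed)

tr Q = 1 and det Q = −6, so the characteristic polynomial is λ² − (1)λ + (−6) with roots −2 and 3.
Eigenvectors give P = [[2, 1], [1, 1]] with P⁻¹ = [[1, −1], [−1, 2]], and Q = P·diag(−2, 3)·P⁻¹.
Then Q³ = P·diag(−8, 27)·P⁻¹ = [[−16, 27], [−8, 27]] · [[1, −1], [−1, 2]] = [[−43, 70], [−35, 62]].

−43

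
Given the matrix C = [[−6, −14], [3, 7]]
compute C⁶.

C² = C (a projection; rank 1, trace 1), so C⁶ = C.

[[−6, −14], [3, 7]]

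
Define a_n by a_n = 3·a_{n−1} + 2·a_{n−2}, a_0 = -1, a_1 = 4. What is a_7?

With companion matrix B = [[3, 2], [1, 0]], [a_n, a_{n−1}]ᵀ = B·[a_{n−1}, a_{n−2}]ᵀ, so [a_7, a_6]ᵀ = B⁶·[a_1, a_0]ᵀ.
B⁶ = [[1763, 990], [495, 278]], giving [a_7, a_6]ᵀ = [[6062], [1702]].

6062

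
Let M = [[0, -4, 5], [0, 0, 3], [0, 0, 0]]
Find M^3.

M is strictly triangular, hence nilpotent: M^3 = 0, so M^3 = 0.

[[0, 0, 0], [0, 0, 0], [0, 0, 0]]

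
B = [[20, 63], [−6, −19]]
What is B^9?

[[3590, 10773], [−1026, −3079]]

tr B = 1 and det B = −2, so the characteristic polynomial is λ² − (1)λ + (−2) with roots −1 and 2.
Eigenvectors give P = [[−3, 7], [1, −2]] with P⁻¹ = [[2, 7], [1, 3]], and B = P·diag(−1, 2)·P⁻¹.
Then B^9 = P·diag(−1, 512)·P⁻¹ = [[3, 3584], [−1, −1024]] · [[2, 7], [1, 3]] = [[3590, 10773], [−1026, −3079]].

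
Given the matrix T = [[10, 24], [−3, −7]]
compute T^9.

tr T = 3 and det T = 2, so the characteristic polynomial is λ² − (3)λ + (2) with roots 2 and 1.
Eigenvectors give P = [[−3, −8], [1, 3]] with P⁻¹ = [[−3, −8], [1, 3]], and T = P·diag(2, 1)·P⁻¹.
Then T^9 = P·diag(512, 1)·P⁻¹ = [[−1536, −8], [512, 3]] · [[−3, −8], [1, 3]] = [[4600, 12264], [−1533, −4087]].

[[4600, 12264], [−1533, −4087]]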